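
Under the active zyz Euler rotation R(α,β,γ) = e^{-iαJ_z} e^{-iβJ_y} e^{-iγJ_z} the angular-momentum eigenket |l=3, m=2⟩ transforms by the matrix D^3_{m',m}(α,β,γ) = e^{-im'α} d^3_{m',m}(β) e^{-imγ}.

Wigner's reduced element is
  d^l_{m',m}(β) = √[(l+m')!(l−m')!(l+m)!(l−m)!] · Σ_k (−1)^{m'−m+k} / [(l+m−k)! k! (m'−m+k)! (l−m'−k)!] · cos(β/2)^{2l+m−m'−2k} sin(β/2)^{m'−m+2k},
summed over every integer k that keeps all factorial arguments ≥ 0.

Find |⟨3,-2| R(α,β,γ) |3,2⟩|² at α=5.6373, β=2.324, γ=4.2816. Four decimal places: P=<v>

Split into d^3_{-2,2}(β=2.324) × two z-phases.
c=cos(2.324/2)=0.397505, s=sin(2.324/2)=0.917600; N=√[1·120·120·1]=120.000000
Admissible k: 4..5 (factorial args all ≥0)
  k=4: (−1)^0·120.0000/(24)·0.3975^2·0.9176^4 = +0.560104
  k=5: (−1)^1·120.0000/(120)·0.3975^0·0.9176^6 = -0.596926
d^3_{-2,2}(2.324) = +0.560104 -0.596926 = -0.036821
|D^3_{-2,2}|² = |d^3_{-2,2}(β)|² = (-0.036821)² = 0.001356 (the z-rotation phases have unit modulus)

P=0.0014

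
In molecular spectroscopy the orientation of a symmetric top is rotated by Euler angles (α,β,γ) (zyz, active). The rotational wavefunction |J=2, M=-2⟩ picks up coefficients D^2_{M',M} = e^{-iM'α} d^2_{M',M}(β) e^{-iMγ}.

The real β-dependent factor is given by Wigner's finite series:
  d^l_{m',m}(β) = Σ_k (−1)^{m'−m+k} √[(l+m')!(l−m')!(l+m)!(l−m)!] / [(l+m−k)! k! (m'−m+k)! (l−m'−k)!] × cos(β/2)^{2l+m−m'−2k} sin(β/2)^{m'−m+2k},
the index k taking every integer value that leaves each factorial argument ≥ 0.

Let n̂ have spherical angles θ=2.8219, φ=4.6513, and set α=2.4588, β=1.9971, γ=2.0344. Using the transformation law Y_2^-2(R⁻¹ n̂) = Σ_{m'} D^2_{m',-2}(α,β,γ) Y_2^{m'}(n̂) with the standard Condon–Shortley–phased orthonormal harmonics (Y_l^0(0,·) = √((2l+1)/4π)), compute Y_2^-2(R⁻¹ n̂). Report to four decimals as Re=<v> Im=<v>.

Need the full column D^2_{m',-2} for m'=−2..2 at α=2.4588, β=1.9971, γ=2.0344.
cos(β/2)=0.541522, sin(β/2)=0.840687
d^2_{-2,-2}: single k=0 term ⇒ +0.085993;  D = -0.077862+0.036502i
d^2_{-1,-2}: single k=0 term ⇒ -0.267001;  D = -0.259065-0.064611i
d^2_{0,-2}: single k=0 term ⇒ +0.507664;  D = -0.304634-0.406104i
d^2_{1,-2}: single k=0 term ⇒ -0.643500;  D = +0.025221-0.643005i
d^2_{2,-2}: single k=0 term ⇒ +0.499501;  D = +0.330113-0.374870i
Y_2^{m'}(θ=2.8219,φ=4.6513) and Σ D·Y over m':
  (-0.0779+0.0365i)·(-0.0379-0.0046i)  (-0.2591-0.0646i)·(+0.0141-0.2301i)  (-0.3046-0.4061i)·(+0.5373+0.0000i)  (+0.0252-0.6430i)·(-0.0141-0.2301i)  (+0.3301-0.3749i)·(-0.0379+0.0046i)
Y_2^-2(R⁻¹ n̂) = -0.338124-0.141565i

Re=-0.3381 Im=-0.1416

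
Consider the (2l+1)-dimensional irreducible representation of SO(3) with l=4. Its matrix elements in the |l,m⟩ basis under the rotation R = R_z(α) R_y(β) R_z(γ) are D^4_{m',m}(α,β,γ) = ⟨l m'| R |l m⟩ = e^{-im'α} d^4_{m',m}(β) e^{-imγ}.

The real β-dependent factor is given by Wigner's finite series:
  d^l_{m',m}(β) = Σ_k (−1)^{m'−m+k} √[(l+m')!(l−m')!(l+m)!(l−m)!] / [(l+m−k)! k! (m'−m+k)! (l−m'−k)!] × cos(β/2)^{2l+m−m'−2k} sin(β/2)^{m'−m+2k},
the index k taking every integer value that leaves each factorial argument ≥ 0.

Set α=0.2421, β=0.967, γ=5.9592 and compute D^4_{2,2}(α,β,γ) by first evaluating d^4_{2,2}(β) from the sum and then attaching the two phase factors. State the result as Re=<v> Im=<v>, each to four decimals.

Split into d^4_{2,2}(β=0.967) × two z-phases.
With c≡cos(β/2)=0.885373 and s≡sin(β/2)=0.464881, N=[720·2·720·2]^{1/2}=1440.000000
k∈{0,1,2} keeps every argument non-negative
  k=0: (−1)^0·1440.0000/(1440)·0.8854^8·0.4649^0 = +0.377582
  k=1: (−1)^1·1440.0000/(120)·0.8854^6·0.4649^2 = -1.249174
  k=2: (−1)^2·1440.0000/(96)·0.8854^4·0.4649^4 = +0.430490
d^4_{2,2}(0.967) = +0.377582 -1.249174 +0.430490 = -0.441102
D = (+0.885048-0.465500i)·(-0.441102)·(+0.797310+0.603570i) = -0.435200-0.071917i

Re=-0.4352 Im=-0.0719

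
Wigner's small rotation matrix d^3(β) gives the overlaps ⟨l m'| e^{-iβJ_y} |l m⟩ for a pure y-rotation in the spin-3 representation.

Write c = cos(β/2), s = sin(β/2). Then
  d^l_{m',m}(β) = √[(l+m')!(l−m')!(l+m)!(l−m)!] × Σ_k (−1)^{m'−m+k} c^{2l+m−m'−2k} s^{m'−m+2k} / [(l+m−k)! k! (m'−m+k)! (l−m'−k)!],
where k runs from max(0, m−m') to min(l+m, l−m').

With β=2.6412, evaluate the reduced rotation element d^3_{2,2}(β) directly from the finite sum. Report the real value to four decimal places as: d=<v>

d=-0.0174

d^3_{2,2}(β=2.6412) via Wigner's sum:
Half-angle: c=0.247594, s=0.968864. N=√(120·1·120·1)=120.000000
The bounds max(0,m−m')=0 and min(l+m,l−m')=1 give 2 terms
  k=0: (−1)^0·120.0000/(120)·0.2476^6·0.9689^0 = +0.000230
  k=1: (−1)^1·120.0000/(24)·0.2476^4·0.9689^2 = -0.017638
d^3_{2,2}(2.6412) = +0.000230 -0.017638 = -0.017408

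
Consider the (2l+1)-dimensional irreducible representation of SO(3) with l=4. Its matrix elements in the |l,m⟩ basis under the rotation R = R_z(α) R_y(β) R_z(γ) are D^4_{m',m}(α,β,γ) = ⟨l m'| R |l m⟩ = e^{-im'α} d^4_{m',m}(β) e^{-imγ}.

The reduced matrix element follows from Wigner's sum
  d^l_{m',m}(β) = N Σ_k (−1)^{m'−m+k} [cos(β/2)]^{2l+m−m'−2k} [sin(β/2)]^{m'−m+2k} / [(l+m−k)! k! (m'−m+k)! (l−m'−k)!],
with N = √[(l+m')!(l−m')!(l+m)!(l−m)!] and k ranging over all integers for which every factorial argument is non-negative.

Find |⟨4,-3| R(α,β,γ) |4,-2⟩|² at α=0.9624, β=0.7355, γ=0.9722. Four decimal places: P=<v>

P=0.2113

Split into d^4_{-3,-2}(β=0.7355) × two z-phases.
With c≡cos(β/2)=0.933139 and s≡sin(β/2)=0.359517, N=[1·5040·2·720]^{1/2}=2693.993318
Admissible k: 1..2 (factorial args all ≥0)
  k=1: (−1)^0·2693.9933/(720)·0.9331^7·0.3595^1 = +0.828717
  k=2: (−1)^1·2693.9933/(240)·0.9331^5·0.3595^3 = -0.369040
d^4_{-3,-2}(0.7355) = +0.828717 -0.369040 = +0.459677
|D^4_{-3,-2}|² = |d^4_{-3,-2}(β)|² = (+0.459677)² = 0.211303 (the z-rotation phases have unit modulus)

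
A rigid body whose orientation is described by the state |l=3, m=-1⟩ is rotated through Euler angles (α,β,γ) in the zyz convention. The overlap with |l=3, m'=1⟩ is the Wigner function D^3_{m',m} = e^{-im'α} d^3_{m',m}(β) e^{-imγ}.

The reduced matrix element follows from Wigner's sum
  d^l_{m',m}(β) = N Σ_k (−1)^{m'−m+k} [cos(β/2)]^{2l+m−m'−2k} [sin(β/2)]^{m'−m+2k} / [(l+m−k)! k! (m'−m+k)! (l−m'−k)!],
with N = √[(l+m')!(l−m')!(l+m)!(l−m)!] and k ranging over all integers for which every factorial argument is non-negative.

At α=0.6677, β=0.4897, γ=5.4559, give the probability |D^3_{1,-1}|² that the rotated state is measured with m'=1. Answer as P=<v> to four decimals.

P=0.0821

Split into d^3_{1,-1}(β=0.4897) × two z-phases.
With c≡cos(β/2)=0.970174 and s≡sin(β/2)=0.242411, N=[24·2·2·24]^{1/2}=48.000000
k∈{0,1,2} keeps every argument non-negative
  k=0: (−1)^2·48.0000/(8)·0.9702^4·0.2424^2 = +0.312358
  k=1: (−1)^3·48.0000/(6)·0.9702^2·0.2424^4 = -0.026001
  k=2: (−1)^4·48.0000/(48)·0.9702^0·0.2424^6 = +0.000203
d^3_{1,-1}(0.4897) = +0.312358 -0.026001 +0.000203 = +0.286560
|D^3_{1,-1}|² = |d^3_{1,-1}(β)|² = (+0.286560)² = 0.082117 (the z-rotation phases have unit modulus)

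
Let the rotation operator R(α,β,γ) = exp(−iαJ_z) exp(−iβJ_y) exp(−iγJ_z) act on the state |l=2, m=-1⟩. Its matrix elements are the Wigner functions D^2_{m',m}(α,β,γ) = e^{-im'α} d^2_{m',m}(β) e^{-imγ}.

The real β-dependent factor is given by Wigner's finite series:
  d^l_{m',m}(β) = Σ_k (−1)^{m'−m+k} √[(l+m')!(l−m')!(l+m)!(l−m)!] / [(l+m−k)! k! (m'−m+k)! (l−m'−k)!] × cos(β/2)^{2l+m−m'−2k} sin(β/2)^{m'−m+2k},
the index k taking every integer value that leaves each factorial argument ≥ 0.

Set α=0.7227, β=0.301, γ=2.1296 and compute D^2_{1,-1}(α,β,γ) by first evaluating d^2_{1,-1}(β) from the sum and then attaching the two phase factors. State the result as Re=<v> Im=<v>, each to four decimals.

D^2_{1,-1}(0.7227,0.301,2.1296) = e^{-i·1·0.7227}·d^2_{1,-1}(0.301)·e^{-i·-1·2.1296}. Compute d first:
c=cos(0.301/2)=0.988696, s=sin(0.301/2)=0.149932; N=√[6·1·1·6]=6.000000
The bounds max(0,m−m')=0 and min(l+m,l−m')=1 give 2 terms
  k=0: (−1)^2·6.0000/(2)·0.9887^2·0.1499^2 = +0.065923
  k=1: (−1)^3·6.0000/(6)·0.9887^0·0.1499^4 = -0.000505
d^2_{1,-1}(0.301) = +0.065923 -0.000505 = +0.065418
Phases: e^{-i·(1)·0.7227}=+0.750023-0.661412i, e^{-i·(-1)·2.1296}=-0.530172+0.847890i ⇒ D=+0.010674+0.064541i

Re=0.0107 Im=0.0645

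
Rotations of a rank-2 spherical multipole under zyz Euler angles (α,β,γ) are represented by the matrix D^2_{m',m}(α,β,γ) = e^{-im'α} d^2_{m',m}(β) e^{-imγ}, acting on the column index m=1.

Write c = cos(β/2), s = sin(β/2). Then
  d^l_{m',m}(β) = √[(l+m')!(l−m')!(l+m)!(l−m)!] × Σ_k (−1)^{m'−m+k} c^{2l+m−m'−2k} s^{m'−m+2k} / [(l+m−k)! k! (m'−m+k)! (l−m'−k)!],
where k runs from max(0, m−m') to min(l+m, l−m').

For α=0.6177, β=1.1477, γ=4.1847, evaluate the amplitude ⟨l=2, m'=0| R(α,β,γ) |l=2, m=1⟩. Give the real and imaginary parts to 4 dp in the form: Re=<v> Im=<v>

Split into d^2_{0,1}(β=1.1477) × two z-phases.
c=cos(1.1477/2)=0.839817, s=sin(1.1477/2)=0.542869; N=√[2·2·6·1]=4.898979
k∈{1,2} keeps every argument non-negative
  k=1: (−1)^0·4.8990/(2)·0.8398^3·0.5429^1 = +0.787635
  k=2: (−1)^1·4.8990/(2)·0.8398^1·0.5429^3 = -0.329114
d^2_{0,1}(1.1477) = +0.787635 -0.329114 = +0.458521
D = (+1.000000+0.000000i)·(+0.458521)·(-0.503538+0.863973i) = -0.230883+0.396150i

Re=-0.2309 Im=0.3962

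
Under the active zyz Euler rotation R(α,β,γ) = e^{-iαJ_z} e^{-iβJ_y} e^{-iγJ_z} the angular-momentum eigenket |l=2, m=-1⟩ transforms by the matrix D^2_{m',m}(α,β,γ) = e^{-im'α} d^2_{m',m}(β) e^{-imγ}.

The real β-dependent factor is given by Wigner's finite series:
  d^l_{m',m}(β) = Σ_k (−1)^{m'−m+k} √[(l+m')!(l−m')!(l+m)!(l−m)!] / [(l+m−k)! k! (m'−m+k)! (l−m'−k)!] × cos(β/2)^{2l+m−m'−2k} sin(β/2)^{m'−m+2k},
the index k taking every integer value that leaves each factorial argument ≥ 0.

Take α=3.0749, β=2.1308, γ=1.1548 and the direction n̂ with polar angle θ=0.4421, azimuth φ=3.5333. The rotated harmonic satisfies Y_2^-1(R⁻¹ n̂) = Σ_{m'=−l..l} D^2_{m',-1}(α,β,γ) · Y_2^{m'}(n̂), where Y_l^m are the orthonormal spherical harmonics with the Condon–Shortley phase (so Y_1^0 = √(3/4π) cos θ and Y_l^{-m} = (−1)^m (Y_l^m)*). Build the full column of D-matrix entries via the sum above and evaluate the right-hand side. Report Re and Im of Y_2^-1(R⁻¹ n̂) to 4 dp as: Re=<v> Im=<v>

Need the full column D^2_{m',-1} for m'=−2..2 at α=3.0749, β=2.1308, γ=1.1548.
cos(β/2)=0.484154, sin(β/2)=0.874983
d^2_{-2,-1}: single k=1 term ⇒ +0.198601;  D = +0.103701+0.169376i
d^2_{-1,-1}: k∈[0..1] ⇒ +0.054946 -0.538378 = -0.483433;  D = +0.224391+0.428200i
d^2_{0,-1}: k∈[0..1] ⇒ -0.243235 +0.794434 = +0.551199;  D = +0.222740+0.504189i
d^2_{1,-1}: k∈[0..1] ⇒ +0.538378 -0.586135 = -0.047757;  D = +0.016344+0.044873i
d^2_{2,-1}: single k=0 term ⇒ -0.648652;  D = -0.180886-0.622921i
Y_2^{m'}(θ=0.4421,φ=3.5333) and Σ D·Y over m':
  (+0.1037+0.1694i)·(+0.0501-0.0499i)  (+0.2244+0.4282i)·(-0.2761+0.1141i)  (+0.2227+0.5042i)·(+0.4576+0.0000i)  (+0.0163+0.0449i)·(+0.2761+0.1141i)  (-0.1809-0.6229i)·(+0.0501+0.0499i)
Y_2^-1(R⁻¹ n̂) = +0.026190+0.115403i

Re=0.0262 Im=0.1154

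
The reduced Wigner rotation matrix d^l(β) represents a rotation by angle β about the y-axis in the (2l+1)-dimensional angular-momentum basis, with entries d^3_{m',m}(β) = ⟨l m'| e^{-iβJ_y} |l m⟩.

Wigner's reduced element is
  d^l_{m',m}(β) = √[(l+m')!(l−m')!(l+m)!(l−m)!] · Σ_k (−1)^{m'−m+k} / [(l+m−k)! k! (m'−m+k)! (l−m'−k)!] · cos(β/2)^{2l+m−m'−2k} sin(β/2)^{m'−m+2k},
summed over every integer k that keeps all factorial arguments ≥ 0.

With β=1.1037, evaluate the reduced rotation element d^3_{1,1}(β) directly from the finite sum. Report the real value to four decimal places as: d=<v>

d^3_{1,1}(β=1.1037) via Wigner's sum:
Half-angle: c=0.851556, s=0.524264. N=√(24·2·24·2)=48.000000
k: max(0,(1)−(1))=0 … min(3+(1),3−(1))=2
  k=0: (−1)^0·48.0000/(48)·0.8516^6·0.5243^0 = +0.381311
  k=1: (−1)^1·48.0000/(6)·0.8516^4·0.5243^2 = -1.156225
  k=2: (−1)^2·48.0000/(8)·0.8516^2·0.5243^4 = +0.328682
d^3_{1,1}(1.1037) = +0.381311 -1.156225 +0.328682 = -0.446231

d=-0.4462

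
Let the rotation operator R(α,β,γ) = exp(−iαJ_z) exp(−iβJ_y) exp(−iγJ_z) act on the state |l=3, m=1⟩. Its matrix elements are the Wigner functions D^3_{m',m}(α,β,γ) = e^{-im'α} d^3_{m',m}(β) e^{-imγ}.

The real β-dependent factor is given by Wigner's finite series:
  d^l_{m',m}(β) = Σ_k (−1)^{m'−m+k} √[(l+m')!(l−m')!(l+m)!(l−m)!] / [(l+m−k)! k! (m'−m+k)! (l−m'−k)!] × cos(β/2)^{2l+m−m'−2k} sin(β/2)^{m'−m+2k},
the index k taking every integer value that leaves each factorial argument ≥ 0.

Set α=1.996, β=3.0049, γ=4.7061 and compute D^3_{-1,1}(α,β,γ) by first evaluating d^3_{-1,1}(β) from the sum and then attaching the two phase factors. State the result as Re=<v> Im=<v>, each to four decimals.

Re=-0.8622 Im=-0.3970

D^3_{-1,1}(1.996,3.0049,4.7061) = e^{-i·-1·1.996}·d^3_{-1,1}(3.0049)·e^{-i·1·4.7061}. Compute d first:
c=cos(3.0049/2)=0.068293, s=sin(3.0049/2)=0.997665; N=√[2·24·24·2]=48.000000
k∈{2,3,4} keeps every argument non-negative
  k=2: (−1)^0·48.0000/(8)·0.0683^4·0.9977^2 = +0.000130
  k=3: (−1)^1·48.0000/(6)·0.0683^2·0.9977^4 = -0.036964
  k=4: (−1)^2·48.0000/(48)·0.0683^0·0.9977^6 = +0.986073
d^3_{-1,1}(3.0049) = +0.000130 -0.036964 +0.986073 = +0.949239
Attach z-rotation phases: D = e^{-i(-1)(1.996)}·(+0.949239)·e^{-i(1)(4.7061)} = -0.862234-0.396997i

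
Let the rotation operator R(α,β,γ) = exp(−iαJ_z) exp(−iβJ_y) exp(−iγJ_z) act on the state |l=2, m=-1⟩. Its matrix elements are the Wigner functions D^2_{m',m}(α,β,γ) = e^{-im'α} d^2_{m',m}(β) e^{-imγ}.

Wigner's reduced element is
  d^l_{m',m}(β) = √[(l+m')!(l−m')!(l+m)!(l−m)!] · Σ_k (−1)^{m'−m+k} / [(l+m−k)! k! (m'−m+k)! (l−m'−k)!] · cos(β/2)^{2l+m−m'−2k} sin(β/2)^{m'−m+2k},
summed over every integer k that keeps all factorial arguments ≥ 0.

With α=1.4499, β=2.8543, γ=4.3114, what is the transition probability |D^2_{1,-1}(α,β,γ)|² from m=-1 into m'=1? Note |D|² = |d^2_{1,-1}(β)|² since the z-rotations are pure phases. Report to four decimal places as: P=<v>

P=0.8086

Split into d^2_{1,-1}(β=2.8543) × two z-phases.
With c≡cos(β/2)=0.143153 and s≡sin(β/2)=0.989701, N=[6·1·1·6]^{1/2}=6.000000
k: max(0,(-1)−(1))=0 … min(2+(-1),2−(1))=1
  k=0: (−1)^2·6.0000/(2)·0.1432^2·0.9897^2 = +0.060218
  k=1: (−1)^3·6.0000/(6)·0.1432^0·0.9897^4 = -0.959434
d^2_{1,-1}(2.8543) = +0.060218 -0.959434 = -0.899216
|D^2_{1,-1}|² = |d^2_{1,-1}(β)|² = (-0.899216)² = 0.808590 (the z-rotation phases have unit modulus)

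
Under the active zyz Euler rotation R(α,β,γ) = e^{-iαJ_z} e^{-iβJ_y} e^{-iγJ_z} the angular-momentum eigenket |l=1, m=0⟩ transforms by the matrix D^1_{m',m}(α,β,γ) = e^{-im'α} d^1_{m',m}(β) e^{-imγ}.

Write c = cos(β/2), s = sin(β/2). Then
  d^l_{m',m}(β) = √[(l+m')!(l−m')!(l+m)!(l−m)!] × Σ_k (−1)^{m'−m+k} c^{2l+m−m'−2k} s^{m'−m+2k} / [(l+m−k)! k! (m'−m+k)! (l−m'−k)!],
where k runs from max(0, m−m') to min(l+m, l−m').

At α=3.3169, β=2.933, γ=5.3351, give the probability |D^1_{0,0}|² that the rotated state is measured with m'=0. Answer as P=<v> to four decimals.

Split into d^1_{0,0}(β=2.933) × two z-phases.
c=cos(2.933/2)=0.104107, s=sin(2.933/2)=0.994566; N=√[1·1·1·1]=1.000000
k: max(0,(0)−(0))=0 … min(1+(0),1−(0))=1
  k=0: (−1)^0·1.0000/(1)·0.1041^2·0.9946^0 = +0.010838
  k=1: (−1)^1·1.0000/(1)·0.1041^0·0.9946^2 = -0.989162
d^1_{0,0}(2.933) = +0.010838 -0.989162 = -0.978323
|D^1_{0,0}|² = |d^1_{0,0}(β)|² = (-0.978323)² = 0.957117 (the z-rotation phases have unit modulus)

P=0.9571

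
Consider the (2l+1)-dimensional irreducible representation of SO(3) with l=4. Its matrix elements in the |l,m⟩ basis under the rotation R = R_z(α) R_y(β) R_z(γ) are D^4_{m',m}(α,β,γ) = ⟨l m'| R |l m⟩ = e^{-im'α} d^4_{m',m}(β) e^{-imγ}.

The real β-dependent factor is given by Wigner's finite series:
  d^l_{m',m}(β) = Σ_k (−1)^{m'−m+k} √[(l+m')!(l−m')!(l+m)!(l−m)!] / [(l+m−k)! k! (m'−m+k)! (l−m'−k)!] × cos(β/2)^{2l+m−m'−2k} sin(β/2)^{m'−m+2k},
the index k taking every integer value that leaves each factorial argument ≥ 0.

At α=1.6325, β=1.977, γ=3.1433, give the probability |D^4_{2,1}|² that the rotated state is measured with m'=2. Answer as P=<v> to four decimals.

P=0.1507

First d^4_{2,1}(β=1.977), then the phase factors e^{-i(2)α} and e^{-i(1)γ}:
c=cos(1.977/2)=0.549943, s=sin(1.977/2)=0.835202; N=√[720·2·120·6]=1018.233765
Admissible k: 0..2 (factorial args all ≥0)
  k=0: (−1)^1·1018.2338/(240)·0.5499^7·0.8352^1 = -0.053908
  k=1: (−1)^2·1018.2338/(48)·0.5499^5·0.8352^3 = +0.621685
  k=2: (−1)^3·1018.2338/(72)·0.5499^3·0.8352^5 = -0.955931
d^4_{2,1}(1.977) = -0.053908 +0.621685 -0.955931 = -0.388154
|D^4_{2,1}|² = |d^4_{2,1}(β)|² = (-0.388154)² = 0.150663 (the z-rotation phases have unit modulus)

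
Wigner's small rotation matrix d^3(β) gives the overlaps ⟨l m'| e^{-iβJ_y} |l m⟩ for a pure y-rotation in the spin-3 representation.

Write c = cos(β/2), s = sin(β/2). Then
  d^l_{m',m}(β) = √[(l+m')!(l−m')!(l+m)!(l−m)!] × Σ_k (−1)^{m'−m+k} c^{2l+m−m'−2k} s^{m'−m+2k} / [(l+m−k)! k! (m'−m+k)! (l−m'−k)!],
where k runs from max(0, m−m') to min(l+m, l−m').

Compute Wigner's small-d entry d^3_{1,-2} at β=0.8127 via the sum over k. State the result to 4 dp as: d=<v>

d^3_{1,-2}(β=0.8127) via Wigner's sum:
c=cos(0.8127/2)=0.918570, s=sin(0.8127/2)=0.395259; N=√[24·2·1·120]=75.894664
The bounds max(0,m−m')=0 and min(l+m,l−m')=1 give 2 terms
  k=0: (−1)^3·75.8947/(12)·0.9186^3·0.3953^3 = -0.302700
  k=1: (−1)^4·75.8947/(24)·0.9186^1·0.3953^5 = +0.028023
d^3_{1,-2}(0.8127) = -0.302700 +0.028023 = -0.274676

d=-0.2747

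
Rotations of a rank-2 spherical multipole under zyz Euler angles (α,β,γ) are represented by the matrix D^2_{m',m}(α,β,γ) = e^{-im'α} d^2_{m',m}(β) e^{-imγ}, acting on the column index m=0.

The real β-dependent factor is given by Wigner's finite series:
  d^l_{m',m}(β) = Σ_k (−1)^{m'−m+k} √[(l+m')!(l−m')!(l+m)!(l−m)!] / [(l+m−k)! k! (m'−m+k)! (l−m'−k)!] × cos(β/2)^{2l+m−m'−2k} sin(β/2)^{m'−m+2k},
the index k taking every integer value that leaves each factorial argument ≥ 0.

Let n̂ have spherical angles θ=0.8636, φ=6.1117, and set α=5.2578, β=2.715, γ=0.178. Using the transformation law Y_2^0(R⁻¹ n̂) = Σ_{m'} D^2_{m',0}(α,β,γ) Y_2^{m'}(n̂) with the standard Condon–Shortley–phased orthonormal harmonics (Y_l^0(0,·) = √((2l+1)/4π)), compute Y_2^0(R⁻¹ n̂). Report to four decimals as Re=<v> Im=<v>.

Re=-0.1753 Im=0.0000

Need the full column D^2_{m',0} for m'=−2..2 at α=5.2578, β=2.715, γ=0.178.
cos(β/2)=0.211683, sin(β/2)=0.977338
d^2_{-2,0}: single k=2 term ⇒ +0.104842;  D = -0.048412-0.092996i
d^2_{-1,0}: k∈[1..2] ⇒ +0.022708 -0.484056 = -0.461348;  D = -0.239334+0.394413i
d^2_{0,0}: k∈[0..2] ⇒ +0.002008 -0.171207 +0.912389 = +0.743190;  D = +0.743190+0.000000i
d^2_{1,0}: k∈[0..1] ⇒ -0.022708 +0.484056 = +0.461348;  D = +0.239334+0.394413i
d^2_{2,0}: single k=0 term ⇒ +0.104842;  D = -0.048412+0.092996i
Y_2^{m'}(θ=0.8636,φ=6.1117) and Σ D·Y over m':
  (-0.0484-0.0930i)·(+0.2102+0.0751i)  (-0.2393+0.3944i)·(+0.3760+0.0651i)  (+0.7432+0.0000i)·(+0.0840+0.0000i)  (+0.2393+0.3944i)·(-0.3760+0.0651i)  (-0.0484+0.0930i)·(+0.2102-0.0751i)
Y_2^0(R⁻¹ n̂) = -0.175284+0.000000i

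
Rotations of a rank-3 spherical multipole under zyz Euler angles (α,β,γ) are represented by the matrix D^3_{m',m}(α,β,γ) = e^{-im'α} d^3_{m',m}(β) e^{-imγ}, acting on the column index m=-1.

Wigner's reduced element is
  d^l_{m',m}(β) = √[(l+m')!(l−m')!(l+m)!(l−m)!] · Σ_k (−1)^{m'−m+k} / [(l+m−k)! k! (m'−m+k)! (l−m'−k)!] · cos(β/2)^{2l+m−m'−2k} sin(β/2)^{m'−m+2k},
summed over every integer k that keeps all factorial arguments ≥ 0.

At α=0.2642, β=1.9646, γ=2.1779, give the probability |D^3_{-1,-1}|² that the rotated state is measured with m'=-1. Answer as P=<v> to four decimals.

D^3_{-1,-1}(0.2642,1.9646,2.1779) = e^{-i·-1·0.2642}·d^3_{-1,-1}(1.9646)·e^{-i·-1·2.1779}. Compute d first:
With c≡cos(β/2)=0.555111 and s≡sin(β/2)=0.831776, N=[2·24·2·24]^{1/2}=48.000000
k∈{0,1,2} keeps every argument non-negative
  k=0: (−1)^0·48.0000/(48)·0.5551^6·0.8318^0 = +0.029260
  k=1: (−1)^1·48.0000/(6)·0.5551^4·0.8318^2 = -0.525560
  k=2: (−1)^2·48.0000/(8)·0.5551^2·0.8318^4 = +0.884987
d^3_{-1,-1}(1.9646) = +0.029260 -0.525560 +0.884987 = +0.388688
|D^3_{-1,-1}|² = |d^3_{-1,-1}(β)|² = (+0.388688)² = 0.151078 (the z-rotation phases have unit modulus)

P=0.1511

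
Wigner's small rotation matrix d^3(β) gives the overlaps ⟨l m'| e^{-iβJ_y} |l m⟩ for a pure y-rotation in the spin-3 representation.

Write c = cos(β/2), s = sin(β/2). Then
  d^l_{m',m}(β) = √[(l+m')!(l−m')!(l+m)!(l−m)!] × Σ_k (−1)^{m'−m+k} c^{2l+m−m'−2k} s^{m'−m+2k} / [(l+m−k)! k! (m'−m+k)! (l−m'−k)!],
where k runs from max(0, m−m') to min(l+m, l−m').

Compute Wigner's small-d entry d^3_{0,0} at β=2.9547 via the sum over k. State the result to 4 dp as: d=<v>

d=-0.8978

d^3_{0,0}(β=2.9547) via Wigner's sum:
With c≡cos(β/2)=0.093310 and s≡sin(β/2)=0.995637, N=[6·6·6·6]^{1/2}=36.000000
Admissible k: 0..3 (factorial args all ≥0)
  k=0: (−1)^0·36.0000/(36)·0.0933^6·0.9956^0 = +0.000001
  k=1: (−1)^1·36.0000/(4)·0.0933^4·0.9956^2 = -0.000676
  k=2: (−1)^2·36.0000/(4)·0.0933^2·0.9956^4 = +0.077003
  k=3: (−1)^3·36.0000/(36)·0.0933^0·0.9956^6 = -0.974106
d^3_{0,0}(2.9547) = +0.000001 -0.000676 +0.077003 -0.974106 = -0.897779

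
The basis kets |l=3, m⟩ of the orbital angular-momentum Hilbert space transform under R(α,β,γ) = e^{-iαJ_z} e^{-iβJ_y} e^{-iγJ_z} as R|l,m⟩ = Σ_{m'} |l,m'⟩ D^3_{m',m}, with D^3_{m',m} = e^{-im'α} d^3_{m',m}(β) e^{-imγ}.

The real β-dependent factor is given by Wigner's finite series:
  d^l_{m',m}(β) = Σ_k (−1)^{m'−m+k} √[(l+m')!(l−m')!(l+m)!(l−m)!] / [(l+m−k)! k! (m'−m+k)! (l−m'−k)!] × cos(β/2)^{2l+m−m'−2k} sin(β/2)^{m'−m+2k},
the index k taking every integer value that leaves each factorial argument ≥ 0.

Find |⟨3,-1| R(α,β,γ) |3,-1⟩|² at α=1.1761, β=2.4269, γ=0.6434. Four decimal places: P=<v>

First d^3_{-1,-1}(β=2.4269), then the phase factors e^{-i(-1)α} and e^{-i(-1)γ}:
Half-angle: c=0.349789, s=0.936828. N=√(2·24·2·24)=48.000000
The bounds max(0,m−m')=0 and min(l+m,l−m')=2 give 3 terms
  k=0: (−1)^0·48.0000/(48)·0.3498^6·0.9368^0 = +0.001832
  k=1: (−1)^1·48.0000/(6)·0.3498^4·0.9368^2 = -0.105108
  k=2: (−1)^2·48.0000/(8)·0.3498^2·0.9368^4 = +0.565464
d^3_{-1,-1}(2.4269) = +0.001832 -0.105108 +0.565464 = +0.462187
|D^3_{-1,-1}|² = |d^3_{-1,-1}(β)|² = (+0.462187)² = 0.213617 (the z-rotation phases have unit modulus)

P=0.2136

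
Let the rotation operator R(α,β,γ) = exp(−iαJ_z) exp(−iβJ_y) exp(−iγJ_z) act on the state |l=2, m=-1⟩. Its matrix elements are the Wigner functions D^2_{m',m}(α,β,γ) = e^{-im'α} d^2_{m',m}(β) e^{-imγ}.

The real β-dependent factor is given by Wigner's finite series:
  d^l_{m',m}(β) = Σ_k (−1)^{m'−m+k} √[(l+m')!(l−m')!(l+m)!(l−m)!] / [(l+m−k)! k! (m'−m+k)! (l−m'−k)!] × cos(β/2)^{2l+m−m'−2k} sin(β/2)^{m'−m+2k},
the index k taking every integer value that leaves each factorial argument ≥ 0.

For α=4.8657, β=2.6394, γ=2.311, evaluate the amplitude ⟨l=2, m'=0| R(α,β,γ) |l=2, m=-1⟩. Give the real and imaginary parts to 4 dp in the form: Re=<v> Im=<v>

Re=-0.3485 Im=0.3815

D^2_{0,-1}(4.8657,2.6394,2.311) = e^{-i·0·4.8657}·d^2_{0,-1}(2.6394)·e^{-i·-1·2.311}. Compute d first:
Half-angle: c=0.248466, s=0.968641. N=√(2·2·1·6)=4.898979
k∈{0,1} keeps every argument non-negative
  k=0: (−1)^1·4.8990/(2)·0.2485^3·0.9686^1 = -0.036395
  k=1: (−1)^2·4.8990/(2)·0.2485^1·0.9686^3 = +0.553134
d^2_{0,-1}(2.6394) = -0.036395 +0.553134 = +0.516740
Attach z-rotation phases: D = e^{-i(0)(4.8657)}·(+0.516740)·e^{-i(-1)(2.311)} = -0.348509+0.381525i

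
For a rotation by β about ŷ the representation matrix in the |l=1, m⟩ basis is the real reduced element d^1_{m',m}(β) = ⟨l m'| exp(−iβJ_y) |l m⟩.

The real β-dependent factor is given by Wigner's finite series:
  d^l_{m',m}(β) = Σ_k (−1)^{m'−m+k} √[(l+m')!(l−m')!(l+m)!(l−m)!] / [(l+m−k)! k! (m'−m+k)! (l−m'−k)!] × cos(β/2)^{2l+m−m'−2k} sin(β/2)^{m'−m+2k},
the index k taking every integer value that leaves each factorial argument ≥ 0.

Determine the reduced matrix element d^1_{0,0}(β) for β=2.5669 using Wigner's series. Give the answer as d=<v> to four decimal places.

d^1_{0,0}(β=2.5669) via Wigner's sum:
Half-angle: c=0.283408, s=0.958999. N=√(1·1·1·1)=1.000000
k∈{0,1} keeps every argument non-negative
  k=0: (−1)^0·1.0000/(1)·0.2834^2·0.9590^0 = +0.080320
  k=1: (−1)^1·1.0000/(1)·0.2834^0·0.9590^2 = -0.919680
d^1_{0,0}(2.5669) = +0.080320 -0.919680 = -0.839359

d=-0.8394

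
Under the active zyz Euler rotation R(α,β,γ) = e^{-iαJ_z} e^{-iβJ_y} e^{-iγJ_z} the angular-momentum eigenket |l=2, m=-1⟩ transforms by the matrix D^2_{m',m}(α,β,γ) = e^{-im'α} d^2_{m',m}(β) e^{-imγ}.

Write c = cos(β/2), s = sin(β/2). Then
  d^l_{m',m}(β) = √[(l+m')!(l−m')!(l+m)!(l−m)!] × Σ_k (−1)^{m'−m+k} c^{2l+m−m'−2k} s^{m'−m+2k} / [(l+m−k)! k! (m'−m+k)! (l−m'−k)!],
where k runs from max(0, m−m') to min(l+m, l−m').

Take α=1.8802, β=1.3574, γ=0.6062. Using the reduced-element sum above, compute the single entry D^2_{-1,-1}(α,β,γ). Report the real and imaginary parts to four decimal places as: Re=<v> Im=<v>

Re=0.2769 Im=-0.2128

Split into d^2_{-1,-1}(β=1.3574) × two z-phases.
c=cos(1.3574/2)=0.778389, s=sin(1.3574/2)=0.627782; N=√[1·6·1·6]=6.000000
Admissible k: 0..1 (factorial args all ≥0)
  k=0: (−1)^0·6.0000/(6)·0.7784^4·0.6278^0 = +0.367103
  k=1: (−1)^1·6.0000/(2)·0.7784^2·0.6278^2 = -0.716362
d^2_{-1,-1}(1.3574) = +0.367103 -0.716362 = -0.349259
Phases: e^{-i·(-1)·1.8802}=-0.304491+0.952515i, e^{-i·(-1)·0.6062}=+0.821819+0.569749i ⇒ D=+0.276938-0.212808i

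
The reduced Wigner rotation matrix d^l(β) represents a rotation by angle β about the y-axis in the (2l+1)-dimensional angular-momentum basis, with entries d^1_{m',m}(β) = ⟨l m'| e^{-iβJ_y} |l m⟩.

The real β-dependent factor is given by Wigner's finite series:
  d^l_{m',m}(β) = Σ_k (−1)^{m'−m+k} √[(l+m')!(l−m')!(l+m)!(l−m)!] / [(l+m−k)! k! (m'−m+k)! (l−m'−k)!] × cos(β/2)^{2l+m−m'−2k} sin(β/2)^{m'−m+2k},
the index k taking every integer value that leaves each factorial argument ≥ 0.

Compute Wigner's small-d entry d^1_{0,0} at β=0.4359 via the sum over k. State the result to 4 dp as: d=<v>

d^1_{0,0}(β=0.4359) via Wigner's sum:
With c≡cos(β/2)=0.976343 and s≡sin(β/2)=0.216229, N=[1·1·1·1]^{1/2}=1.000000
k: max(0,(0)−(0))=0 … min(1+(0),1−(0))=1
  k=0: (−1)^0·1.0000/(1)·0.9763^2·0.2162^0 = +0.953245
  k=1: (−1)^1·1.0000/(1)·0.9763^0·0.2162^2 = -0.046755
d^1_{0,0}(0.4359) = +0.953245 -0.046755 = +0.906490

d=0.9065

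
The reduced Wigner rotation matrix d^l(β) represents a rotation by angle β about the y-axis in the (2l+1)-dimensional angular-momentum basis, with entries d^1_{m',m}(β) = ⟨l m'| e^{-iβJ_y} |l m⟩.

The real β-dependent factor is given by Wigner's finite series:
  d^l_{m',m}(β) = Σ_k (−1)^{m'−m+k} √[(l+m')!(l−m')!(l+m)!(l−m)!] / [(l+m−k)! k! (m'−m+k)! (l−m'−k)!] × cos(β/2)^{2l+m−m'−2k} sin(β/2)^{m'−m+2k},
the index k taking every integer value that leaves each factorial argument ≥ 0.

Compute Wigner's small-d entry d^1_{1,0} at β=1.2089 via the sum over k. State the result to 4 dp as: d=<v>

d=-0.6613

d^1_{1,0}(β=1.2089) via Wigner's sum:
Half-angle: c=0.822815, s=0.568310. N=√(2·1·1·1)=1.414214
The bounds max(0,m−m')=0 and min(l+m,l−m')=0 give 1 term
  k=0: (−1)^1·1.4142/(1)·0.8228^1·0.5683^1 = -0.661305
d^1_{1,0}(1.2089) = -0.661305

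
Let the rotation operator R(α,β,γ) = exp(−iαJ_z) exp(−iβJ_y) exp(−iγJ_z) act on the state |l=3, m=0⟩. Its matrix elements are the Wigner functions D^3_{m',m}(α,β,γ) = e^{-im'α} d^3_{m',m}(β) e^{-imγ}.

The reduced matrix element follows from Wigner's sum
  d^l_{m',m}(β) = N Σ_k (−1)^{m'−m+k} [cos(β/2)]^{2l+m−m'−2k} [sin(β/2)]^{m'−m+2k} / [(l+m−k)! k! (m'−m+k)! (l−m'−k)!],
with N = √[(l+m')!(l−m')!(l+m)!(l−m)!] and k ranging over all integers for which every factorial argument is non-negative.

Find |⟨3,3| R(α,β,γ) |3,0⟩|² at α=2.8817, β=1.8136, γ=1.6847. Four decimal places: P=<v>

P=0.2614

Split into d^3_{3,0}(β=1.8136) × two z-phases.
c=cos(1.8136/2)=0.616269, s=sin(1.8136/2)=0.787536; N=√[720·1·6·6]=160.996894
Admissible k: 0..0 (factorial args all ≥0)
  k=0: (−1)^3·160.9969/(36)·0.6163^3·0.7875^3 = -0.511254
d^3_{3,0}(1.8136) = -0.511254
|D^3_{3,0}|² = |d^3_{3,0}(β)|² = (-0.511254)² = 0.261381 (the z-rotation phases have unit modulus)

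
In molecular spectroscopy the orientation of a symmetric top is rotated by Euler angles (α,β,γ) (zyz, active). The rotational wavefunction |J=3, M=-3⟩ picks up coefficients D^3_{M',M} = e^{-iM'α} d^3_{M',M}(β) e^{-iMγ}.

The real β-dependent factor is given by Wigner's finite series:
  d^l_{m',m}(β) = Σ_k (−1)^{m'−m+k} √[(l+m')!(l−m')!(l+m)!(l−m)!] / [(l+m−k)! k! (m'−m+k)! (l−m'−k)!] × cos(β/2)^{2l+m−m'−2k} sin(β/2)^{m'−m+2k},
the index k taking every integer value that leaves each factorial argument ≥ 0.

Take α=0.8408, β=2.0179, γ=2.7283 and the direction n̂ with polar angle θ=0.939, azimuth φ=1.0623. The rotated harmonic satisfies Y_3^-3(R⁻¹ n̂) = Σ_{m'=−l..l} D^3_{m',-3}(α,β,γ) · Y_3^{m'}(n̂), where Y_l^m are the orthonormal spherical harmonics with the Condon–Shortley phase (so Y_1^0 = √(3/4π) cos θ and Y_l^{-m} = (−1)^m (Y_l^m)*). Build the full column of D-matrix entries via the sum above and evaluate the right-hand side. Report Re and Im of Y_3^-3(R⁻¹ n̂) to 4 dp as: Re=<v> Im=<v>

Re=0.2367 Im=-0.1758

Need the full column D^3_{m',-3} for m'=−3..3 at α=0.8408, β=2.0179, γ=2.7283.
cos(β/2)=0.532750, sin(β/2)=0.846273
d^3_{-3,-3}: single k=0 term ⇒ +0.022863;  D = -0.006500-0.021920i
d^3_{-2,-3}: single k=0 term ⇒ -0.088961;  D = +0.080423+0.038031i
d^3_{-1,-3}: single k=0 term ⇒ +0.223439;  D = -0.205881+0.086821i
d^3_{0,-3}: single k=0 term ⇒ -0.409841;  D = +0.133162-0.387605i
d^3_{1,-3}: single k=0 term ⇒ +0.563811;  D = +0.275182+0.492096i
d^3_{2,-3}: single k=0 term ⇒ -0.566436;  D = -0.552769-0.123677i
d^3_{3,-3}: single k=0 term ⇒ +0.367335;  D = +0.298820-0.213640i
Y_3^{m'}(θ=0.939,φ=1.0623) and Σ D·Y over m':
  (-0.0065-0.0219i)·(-0.2190+0.0099i)  (+0.0804+0.0380i)·(-0.2067-0.3343i)  (-0.2059+0.0868i)·(+0.0945-0.1695i)  (+0.1332-0.3876i)·(-0.2768+0.0000i)  (+0.2752+0.4921i)·(-0.0945-0.1695i)  (-0.5528-0.1237i)·(-0.2067+0.3343i)  (+0.2988-0.2136i)·(+0.2190+0.0099i)
Y_3^-3(R⁻¹ n̂) = +0.236723-0.175797i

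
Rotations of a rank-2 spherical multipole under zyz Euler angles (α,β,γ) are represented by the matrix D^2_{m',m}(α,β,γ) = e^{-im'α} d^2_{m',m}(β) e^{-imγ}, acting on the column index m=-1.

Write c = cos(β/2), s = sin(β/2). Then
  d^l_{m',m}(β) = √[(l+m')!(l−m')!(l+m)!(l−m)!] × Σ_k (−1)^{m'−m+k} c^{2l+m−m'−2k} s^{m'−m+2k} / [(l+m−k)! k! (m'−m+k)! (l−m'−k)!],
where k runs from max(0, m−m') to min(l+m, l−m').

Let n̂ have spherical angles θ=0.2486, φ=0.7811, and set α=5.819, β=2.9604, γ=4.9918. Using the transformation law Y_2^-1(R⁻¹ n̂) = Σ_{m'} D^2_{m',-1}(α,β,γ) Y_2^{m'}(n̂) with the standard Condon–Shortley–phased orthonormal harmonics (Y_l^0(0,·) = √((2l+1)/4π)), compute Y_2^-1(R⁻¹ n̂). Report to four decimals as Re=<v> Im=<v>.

Need the full column D^2_{m',-1} for m'=−2..2 at α=5.819, β=2.9604, γ=4.9918.
cos(β/2)=0.090472, sin(β/2)=0.995899
d^2_{-2,-1}: single k=1 term ⇒ +0.001475;  D = -0.000891-0.001175i
d^2_{-1,-1}: k∈[0..1] ⇒ +0.000067 -0.024355 = -0.024288;  D = +0.004462+0.023874i
d^2_{0,-1}: k∈[0..1] ⇒ -0.001807 +0.218896 = +0.217089;  D = +0.059871-0.208670i
d^2_{1,-1}: k∈[0..1] ⇒ +0.024355 -0.983696 = -0.959342;  D = -0.649416+0.706113i
d^2_{2,-1}: single k=0 term ⇒ -0.178728;  D = -0.167080+0.063465i
Y_2^{m'}(θ=0.2486,φ=0.7811) and Σ D·Y over m':
  (-0.0009-0.0012i)·(+0.0002-0.0234i)  (+0.0045+0.0239i)·(+0.1308-0.1297i)  (+0.0599-0.2087i)·(+0.5735+0.0000i)  (-0.6494+0.7061i)·(-0.1308-0.1297i)  (-0.1671+0.0635i)·(+0.0002+0.0234i)
Y_2^-1(R⁻¹ n̂) = +0.213033-0.129147i

Re=0.2130 Im=-0.1291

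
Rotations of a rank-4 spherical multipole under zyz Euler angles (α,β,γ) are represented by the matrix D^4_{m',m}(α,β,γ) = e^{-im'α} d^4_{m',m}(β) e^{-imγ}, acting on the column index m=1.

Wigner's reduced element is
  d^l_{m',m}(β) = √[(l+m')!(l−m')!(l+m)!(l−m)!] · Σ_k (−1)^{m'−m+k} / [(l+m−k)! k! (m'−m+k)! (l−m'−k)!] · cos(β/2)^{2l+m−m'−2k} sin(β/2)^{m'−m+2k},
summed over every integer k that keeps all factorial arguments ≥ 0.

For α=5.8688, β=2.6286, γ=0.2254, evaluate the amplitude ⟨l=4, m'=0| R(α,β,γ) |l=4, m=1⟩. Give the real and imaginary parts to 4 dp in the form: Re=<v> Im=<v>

First d^4_{0,1}(β=2.6286), then the phase factors e^{-i(0)α} and e^{-i(1)γ}:
With c≡cos(β/2)=0.253693 and s≡sin(β/2)=0.967285, N=[24·24·120·6]^{1/2}=643.987578
The bounds max(0,m−m')=1 and min(l+m,l−m')=4 give 4 terms
  k=1: (−1)^0·643.9876/(144)·0.2537^7·0.9673^1 = +0.000293
  k=2: (−1)^1·643.9876/(24)·0.2537^5·0.9673^3 = -0.025520
  k=3: (−1)^2·643.9876/(24)·0.2537^3·0.9673^5 = +0.370991
  k=4: (−1)^3·643.9876/(144)·0.2537^1·0.9673^7 = -0.898885
d^4_{0,1}(2.6286) = +0.000293 -0.025520 +0.370991 -0.898885 = -0.553120
Attach z-rotation phases: D = e^{-i(0)(5.8688)}·(-0.553120)·e^{-i(1)(0.2254)} = -0.539129+0.123620i

Re=-0.5391 Im=0.1236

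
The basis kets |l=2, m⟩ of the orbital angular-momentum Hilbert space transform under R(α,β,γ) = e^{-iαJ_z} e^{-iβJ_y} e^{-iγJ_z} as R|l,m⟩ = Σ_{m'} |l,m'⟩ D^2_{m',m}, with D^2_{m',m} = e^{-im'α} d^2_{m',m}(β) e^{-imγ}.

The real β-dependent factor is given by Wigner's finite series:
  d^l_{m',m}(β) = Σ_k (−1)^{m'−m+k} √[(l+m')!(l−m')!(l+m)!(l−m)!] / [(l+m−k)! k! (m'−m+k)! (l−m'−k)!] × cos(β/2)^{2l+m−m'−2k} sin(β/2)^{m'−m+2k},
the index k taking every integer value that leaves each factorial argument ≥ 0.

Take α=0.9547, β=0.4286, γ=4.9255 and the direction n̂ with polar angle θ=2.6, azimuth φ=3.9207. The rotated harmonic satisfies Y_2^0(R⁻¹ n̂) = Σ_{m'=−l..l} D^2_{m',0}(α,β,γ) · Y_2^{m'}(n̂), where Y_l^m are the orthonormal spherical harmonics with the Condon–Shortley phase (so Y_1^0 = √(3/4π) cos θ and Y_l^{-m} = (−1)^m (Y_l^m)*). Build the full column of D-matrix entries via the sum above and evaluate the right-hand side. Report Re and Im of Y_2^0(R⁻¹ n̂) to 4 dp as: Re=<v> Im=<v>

Re=0.6126 Im=0.0000

Need the full column D^2_{m',0} for m'=−2..2 at α=0.9547, β=0.4286, γ=4.9255.
cos(β/2)=0.977125, sin(β/2)=0.212663
d^2_{-2,0}: single k=2 term ⇒ +0.105770;  D = -0.035134+0.099764i
d^2_{-1,0}: k∈[1..2] ⇒ +0.485981 -0.023020 = +0.462961;  D = +0.267524+0.377841i
d^2_{0,0}: k∈[0..2] ⇒ +0.911594 -0.172722 +0.002045 = +0.740918;  D = +0.740918+0.000000i
d^2_{1,0}: k∈[0..1] ⇒ -0.485981 +0.023020 = -0.462961;  D = -0.267524+0.377841i
d^2_{2,0}: single k=0 term ⇒ +0.105770;  D = -0.035134-0.099764i
Y_2^{m'}(θ=2.6,φ=3.9207) and Σ D·Y over m':
  (-0.0351+0.0998i)·(+0.0013-0.1026i)  (+0.2675+0.3778i)·(+0.2428-0.2398i)  (+0.7409+0.0000i)·(+0.3793+0.0000i)  (-0.2675+0.3778i)·(-0.2428-0.2398i)  (-0.0351-0.0998i)·(+0.0013+0.1026i)
Y_2^0(R⁻¹ n̂) = +0.612570+0.000000i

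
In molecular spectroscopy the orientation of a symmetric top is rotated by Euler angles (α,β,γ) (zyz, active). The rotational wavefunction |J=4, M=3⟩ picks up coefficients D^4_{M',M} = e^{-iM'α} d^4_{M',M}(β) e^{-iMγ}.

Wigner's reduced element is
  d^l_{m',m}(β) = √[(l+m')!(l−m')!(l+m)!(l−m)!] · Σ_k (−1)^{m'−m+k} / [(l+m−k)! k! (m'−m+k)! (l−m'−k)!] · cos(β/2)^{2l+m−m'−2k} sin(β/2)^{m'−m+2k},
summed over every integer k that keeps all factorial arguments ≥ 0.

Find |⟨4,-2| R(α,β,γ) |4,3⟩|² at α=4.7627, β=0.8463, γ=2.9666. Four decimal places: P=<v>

D^4_{-2,3}(4.7627,0.8463,2.9666) = e^{-i·-2·4.7627}·d^4_{-2,3}(0.8463)·e^{-i·3·2.9666}. Compute d first:
c=cos(0.8463/2)=0.911800, s=sin(0.8463/2)=0.410635; N=√[2·720·5040·1]=2693.993318
k: max(0,(3)−(-2))=5 … min(4+(3),4−(-2))=6
  k=5: (−1)^0·2693.9933/(240)·0.9118^3·0.4106^5 = +0.099349
  k=6: (−1)^1·2693.9933/(720)·0.9118^1·0.4106^7 = -0.006717
d^4_{-2,3}(0.8463) = +0.099349 -0.006717 = +0.092632
|D^4_{-2,3}|² = |d^4_{-2,3}(β)|² = (+0.092632)² = 0.008581 (the z-rotation phases have unit modulus)

P=0.0086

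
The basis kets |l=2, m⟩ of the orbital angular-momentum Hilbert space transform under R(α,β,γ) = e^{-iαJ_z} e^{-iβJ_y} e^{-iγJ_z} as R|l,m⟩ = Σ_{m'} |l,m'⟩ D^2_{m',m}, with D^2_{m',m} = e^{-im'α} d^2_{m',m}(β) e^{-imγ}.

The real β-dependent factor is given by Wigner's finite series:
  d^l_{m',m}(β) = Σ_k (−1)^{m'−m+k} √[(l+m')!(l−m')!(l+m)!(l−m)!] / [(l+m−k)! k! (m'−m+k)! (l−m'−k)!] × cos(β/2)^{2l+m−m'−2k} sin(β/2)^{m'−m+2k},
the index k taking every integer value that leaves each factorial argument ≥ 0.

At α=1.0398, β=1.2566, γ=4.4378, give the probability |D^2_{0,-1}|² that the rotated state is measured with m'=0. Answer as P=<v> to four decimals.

P=0.1296

First d^2_{0,-1}(β=1.2566), then the phase factors e^{-i(0)α} and e^{-i(-1)γ}:
c=cos(1.2566/2)=0.809028, s=sin(1.2566/2)=0.587770; N=√[2·2·1·6]=4.898979
k: max(0,(-1)−(0))=0 … min(2+(-1),2−(0))=1
  k=0: (−1)^1·4.8990/(2)·0.8090^3·0.5878^1 = -0.762384
  k=1: (−1)^2·4.8990/(2)·0.8090^1·0.5878^3 = +0.402404
d^2_{0,-1}(1.2566) = -0.762384 +0.402404 = -0.359980
|D^2_{0,-1}|² = |d^2_{0,-1}(β)|² = (-0.359980)² = 0.129586 (the z-rotation phases have unit modulus)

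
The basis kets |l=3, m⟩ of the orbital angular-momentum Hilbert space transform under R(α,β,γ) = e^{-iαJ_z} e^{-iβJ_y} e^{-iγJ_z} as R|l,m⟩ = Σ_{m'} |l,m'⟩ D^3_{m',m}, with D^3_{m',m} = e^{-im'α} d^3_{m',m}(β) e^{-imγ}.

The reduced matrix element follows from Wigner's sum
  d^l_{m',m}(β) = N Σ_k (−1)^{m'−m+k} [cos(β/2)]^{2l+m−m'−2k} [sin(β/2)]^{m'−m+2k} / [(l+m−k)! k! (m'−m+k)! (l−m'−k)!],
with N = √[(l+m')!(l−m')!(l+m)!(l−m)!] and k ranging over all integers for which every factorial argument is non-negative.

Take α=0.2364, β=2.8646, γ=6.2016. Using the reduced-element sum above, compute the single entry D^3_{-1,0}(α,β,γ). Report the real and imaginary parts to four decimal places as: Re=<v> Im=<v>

Re=0.4174 Im=0.1006

Split into d^3_{-1,0}(β=2.8646) × two z-phases.
Half-angle: c=0.138054, s=0.990425. N=√(2·24·6·6)=41.569219
Admissible k: 1..3 (factorial args all ≥0)
  k=1: (−1)^0·41.5692/(12)·0.1381^5·0.9904^1 = +0.000172
  k=2: (−1)^1·41.5692/(4)·0.1381^3·0.9904^3 = -0.026566
  k=3: (−1)^2·41.5692/(12)·0.1381^1·0.9904^5 = +0.455771
d^3_{-1,0}(2.8646) = +0.000172 -0.026566 +0.455771 = +0.429377
Attach z-rotation phases: D = e^{-i(-1)(0.2364)}·(+0.429377)·e^{-i(0)(6.2016)} = +0.417435+0.100562i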